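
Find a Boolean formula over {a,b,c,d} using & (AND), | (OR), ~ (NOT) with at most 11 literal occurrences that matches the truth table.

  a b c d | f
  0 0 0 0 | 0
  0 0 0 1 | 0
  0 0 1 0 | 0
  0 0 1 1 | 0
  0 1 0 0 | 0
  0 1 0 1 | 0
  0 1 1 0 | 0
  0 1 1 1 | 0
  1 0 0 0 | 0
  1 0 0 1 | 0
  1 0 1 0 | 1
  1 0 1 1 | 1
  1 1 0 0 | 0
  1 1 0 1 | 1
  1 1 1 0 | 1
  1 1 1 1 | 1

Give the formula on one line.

  (c | d) = 0111011101110111
  ~b = 1111000011110000
  ((c | d) | ~b) = 1111011111110111
  (a & ((c | d) | ~b)) = 0000000011110111
  ~a = 1111111100000000
  (~a | b) = 1111111100001111
  ~d = 1010101010101010
  (~d & b) = 0000101000001010
  ((~d & b) | c) = 0011101100111011
  ((~a | b) | ((~d & b) | c)) = 1111111100111111
  ((a & ((c | d) | ~b)) & ((~a | b) | ((~d & b) | c))) = 0000000000110111

((a & ((c | d) | ~b)) & ((~a | b) | ((~d & b) | c)))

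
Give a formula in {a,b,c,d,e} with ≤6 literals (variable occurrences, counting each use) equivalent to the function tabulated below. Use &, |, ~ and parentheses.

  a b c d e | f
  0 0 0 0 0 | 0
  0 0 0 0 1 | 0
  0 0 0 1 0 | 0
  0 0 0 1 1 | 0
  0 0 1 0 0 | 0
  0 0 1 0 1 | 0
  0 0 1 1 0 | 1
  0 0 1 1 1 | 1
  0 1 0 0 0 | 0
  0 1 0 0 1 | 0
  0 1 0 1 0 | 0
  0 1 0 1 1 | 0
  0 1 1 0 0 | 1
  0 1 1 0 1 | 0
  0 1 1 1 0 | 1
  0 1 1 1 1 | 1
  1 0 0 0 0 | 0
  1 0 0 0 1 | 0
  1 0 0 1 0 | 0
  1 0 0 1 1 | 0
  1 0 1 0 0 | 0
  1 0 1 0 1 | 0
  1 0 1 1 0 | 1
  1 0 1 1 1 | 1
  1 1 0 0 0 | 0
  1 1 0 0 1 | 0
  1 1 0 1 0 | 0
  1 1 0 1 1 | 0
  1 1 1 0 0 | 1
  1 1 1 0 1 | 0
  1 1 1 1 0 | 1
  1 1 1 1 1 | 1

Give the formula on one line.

(c & (d | (b & ~e)))

  ~e = 10101010101010101010101010101010
  (b & ~e) = 00000000101010100000000010101010
  (d | (b & ~e)) = 00110011101110110011001110111011
  (c & (d | (b & ~e))) = 00000011000010110000001100001011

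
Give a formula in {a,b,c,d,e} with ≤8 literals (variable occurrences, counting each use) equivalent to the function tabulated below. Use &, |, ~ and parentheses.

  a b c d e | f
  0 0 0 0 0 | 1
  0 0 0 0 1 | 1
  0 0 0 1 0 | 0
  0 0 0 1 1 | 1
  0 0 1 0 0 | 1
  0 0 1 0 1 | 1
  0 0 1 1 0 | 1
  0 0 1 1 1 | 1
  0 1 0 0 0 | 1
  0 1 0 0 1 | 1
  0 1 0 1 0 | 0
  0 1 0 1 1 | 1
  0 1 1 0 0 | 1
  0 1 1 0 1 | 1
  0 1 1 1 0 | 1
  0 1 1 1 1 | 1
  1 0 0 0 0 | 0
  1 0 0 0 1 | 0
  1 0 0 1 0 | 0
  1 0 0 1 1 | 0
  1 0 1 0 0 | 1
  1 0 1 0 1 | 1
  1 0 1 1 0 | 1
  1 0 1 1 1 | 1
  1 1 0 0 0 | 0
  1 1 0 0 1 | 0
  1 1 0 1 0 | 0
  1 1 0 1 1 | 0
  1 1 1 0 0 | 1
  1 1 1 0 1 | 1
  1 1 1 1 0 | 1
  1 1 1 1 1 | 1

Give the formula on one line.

(c | ((d | ~a) & ((~d & ~e) | ((~a & e) & ~c))))

  ~a = 11111111111111110000000000000000
  (d | ~a) = 11111111111111110011001100110011
  ~d = 11001100110011001100110011001100
  ~e = 10101010101010101010101010101010
  (~d & ~e) = 10001000100010001000100010001000
  (~a & e) = 01010101010101010000000000000000
  ~c = 11110000111100001111000011110000
  ((~a & e) & ~c) = 01010000010100000000000000000000
  ((~d & ~e) | ((~a & e) & ~c)) = 11011000110110001000100010001000
  ((d | ~a) & ((~d & ~e) | ((~a & e) & ~c))) = 11011000110110000000000000000000
  (c | ((d | ~a) & ((~d & ~e) | ((~a & e) & ~c)))) = 11011111110111110000111100001111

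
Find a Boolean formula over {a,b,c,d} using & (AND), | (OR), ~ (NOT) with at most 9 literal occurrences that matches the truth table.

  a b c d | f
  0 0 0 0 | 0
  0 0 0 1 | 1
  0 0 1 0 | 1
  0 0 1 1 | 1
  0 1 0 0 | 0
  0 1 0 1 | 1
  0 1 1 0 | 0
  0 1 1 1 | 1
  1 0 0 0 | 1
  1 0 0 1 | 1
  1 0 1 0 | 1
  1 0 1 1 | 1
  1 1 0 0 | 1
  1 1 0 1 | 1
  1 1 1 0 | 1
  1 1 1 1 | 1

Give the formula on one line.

((d | (~b & ((a & (~b & d)) | c))) | a)

  ~b = 1111000011110000
  (~b & d) = 0101000001010000
  (a & (~b & d)) = 0000000001010000
  ((a & (~b & d)) | c) = 0011001101110011
  (~b & ((a & (~b & d)) | c)) = 0011000001110000
  (d | (~b & ((a & (~b & d)) | c))) = 0111010101110101
  ((d | (~b & ((a & (~b & d)) | c))) | a) = 0111010111111111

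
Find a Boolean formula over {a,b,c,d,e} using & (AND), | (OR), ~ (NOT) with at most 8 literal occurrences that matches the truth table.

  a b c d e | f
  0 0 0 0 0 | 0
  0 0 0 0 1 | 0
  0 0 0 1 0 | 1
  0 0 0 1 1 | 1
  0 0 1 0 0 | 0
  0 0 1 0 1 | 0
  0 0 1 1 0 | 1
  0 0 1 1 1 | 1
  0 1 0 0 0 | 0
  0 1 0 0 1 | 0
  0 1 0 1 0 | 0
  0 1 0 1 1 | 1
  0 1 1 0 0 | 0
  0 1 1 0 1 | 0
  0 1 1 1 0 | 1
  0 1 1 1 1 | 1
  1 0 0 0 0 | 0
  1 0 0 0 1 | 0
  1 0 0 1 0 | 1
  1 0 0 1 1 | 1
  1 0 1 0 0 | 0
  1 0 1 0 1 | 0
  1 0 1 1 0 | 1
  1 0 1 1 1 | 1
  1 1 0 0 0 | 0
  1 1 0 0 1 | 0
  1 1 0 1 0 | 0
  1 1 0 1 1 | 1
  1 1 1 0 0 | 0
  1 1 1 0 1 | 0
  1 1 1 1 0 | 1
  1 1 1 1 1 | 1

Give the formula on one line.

  (e | c) = 01011111010111110101111101011111
  ((e | c) & d) = 00010011000100110001001100010011
  ~b = 11111111000000001111111100000000
  (~b & d) = 00110011000000000011001100000000
  (((e | c) & d) | (~b & d)) = 00110011000100110011001100010011

(((e | c) & d) | (~b & d))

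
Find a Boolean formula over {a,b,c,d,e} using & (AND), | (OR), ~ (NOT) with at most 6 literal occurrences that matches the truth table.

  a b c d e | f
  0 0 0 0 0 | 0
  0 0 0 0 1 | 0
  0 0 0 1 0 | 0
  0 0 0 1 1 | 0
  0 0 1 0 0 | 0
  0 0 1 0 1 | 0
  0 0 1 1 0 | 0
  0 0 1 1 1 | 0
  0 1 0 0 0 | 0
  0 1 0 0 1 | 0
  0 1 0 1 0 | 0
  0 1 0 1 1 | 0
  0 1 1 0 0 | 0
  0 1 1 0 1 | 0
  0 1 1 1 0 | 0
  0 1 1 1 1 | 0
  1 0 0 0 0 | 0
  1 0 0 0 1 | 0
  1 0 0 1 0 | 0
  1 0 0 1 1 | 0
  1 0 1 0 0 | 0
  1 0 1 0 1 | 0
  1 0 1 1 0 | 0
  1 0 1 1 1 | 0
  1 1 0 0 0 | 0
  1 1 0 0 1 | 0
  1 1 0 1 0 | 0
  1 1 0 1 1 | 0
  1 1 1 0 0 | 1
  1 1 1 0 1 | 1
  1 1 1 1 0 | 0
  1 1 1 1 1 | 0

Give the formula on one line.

  ~d = 11001100110011001100110011001100
  (b & ~d) = 00000000110011000000000011001100
  (a & c) = 00000000000000000000111100001111
  ((b & ~d) & (a & c)) = 00000000000000000000000000001100

((b & ~d) & (a & c))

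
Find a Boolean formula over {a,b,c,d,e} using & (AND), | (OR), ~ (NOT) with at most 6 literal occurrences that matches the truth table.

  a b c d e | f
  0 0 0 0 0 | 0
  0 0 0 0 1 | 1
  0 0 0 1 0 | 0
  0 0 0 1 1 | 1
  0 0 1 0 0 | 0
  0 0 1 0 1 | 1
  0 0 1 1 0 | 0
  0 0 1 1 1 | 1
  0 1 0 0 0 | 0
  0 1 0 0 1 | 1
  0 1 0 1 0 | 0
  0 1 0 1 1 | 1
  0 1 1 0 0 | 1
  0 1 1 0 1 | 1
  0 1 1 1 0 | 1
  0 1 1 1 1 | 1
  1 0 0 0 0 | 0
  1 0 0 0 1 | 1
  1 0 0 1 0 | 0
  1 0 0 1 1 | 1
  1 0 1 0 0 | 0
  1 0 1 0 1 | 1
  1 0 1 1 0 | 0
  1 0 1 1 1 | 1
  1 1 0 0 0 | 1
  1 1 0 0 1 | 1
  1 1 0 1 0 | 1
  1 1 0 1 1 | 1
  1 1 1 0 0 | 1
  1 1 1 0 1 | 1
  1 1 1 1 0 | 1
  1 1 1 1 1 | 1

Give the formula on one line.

(e | (b & (a | c)))

  (a | c) = 00001111000011111111111111111111
  (b & (a | c)) = 00000000000011110000000011111111
  (e | (b & (a | c))) = 01010101010111110101010111111111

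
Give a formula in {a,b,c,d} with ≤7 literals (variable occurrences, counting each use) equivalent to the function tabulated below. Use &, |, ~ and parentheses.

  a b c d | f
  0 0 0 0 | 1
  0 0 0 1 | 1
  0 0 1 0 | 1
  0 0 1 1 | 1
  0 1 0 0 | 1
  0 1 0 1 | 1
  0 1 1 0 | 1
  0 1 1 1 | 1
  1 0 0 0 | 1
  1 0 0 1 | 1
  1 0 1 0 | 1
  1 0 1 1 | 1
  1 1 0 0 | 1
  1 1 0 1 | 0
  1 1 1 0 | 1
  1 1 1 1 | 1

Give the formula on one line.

(~b | (~a | (c | ~d)))

  ~b = 1111000011110000
  ~a = 1111111100000000
  ~d = 1010101010101010
  (c | ~d) = 1011101110111011
  (~a | (c | ~d)) = 1111111110111011
  (~b | (~a | (c | ~d))) = 1111111111111011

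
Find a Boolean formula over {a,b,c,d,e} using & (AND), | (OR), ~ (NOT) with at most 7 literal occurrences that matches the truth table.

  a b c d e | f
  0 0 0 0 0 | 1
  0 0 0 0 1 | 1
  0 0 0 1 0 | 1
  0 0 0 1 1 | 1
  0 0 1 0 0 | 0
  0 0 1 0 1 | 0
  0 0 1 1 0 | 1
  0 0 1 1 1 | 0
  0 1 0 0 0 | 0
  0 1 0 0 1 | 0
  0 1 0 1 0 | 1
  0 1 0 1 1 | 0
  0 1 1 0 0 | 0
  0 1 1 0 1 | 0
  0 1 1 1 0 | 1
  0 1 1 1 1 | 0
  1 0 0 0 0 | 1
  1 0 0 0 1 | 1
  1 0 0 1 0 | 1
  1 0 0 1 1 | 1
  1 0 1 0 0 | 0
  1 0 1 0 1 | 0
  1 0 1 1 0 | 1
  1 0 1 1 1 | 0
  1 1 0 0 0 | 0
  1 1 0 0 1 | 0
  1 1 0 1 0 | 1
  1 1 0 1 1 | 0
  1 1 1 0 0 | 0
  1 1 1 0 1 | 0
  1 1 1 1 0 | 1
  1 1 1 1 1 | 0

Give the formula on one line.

  ~b = 11111111000000001111111100000000
  (c | ~b) = 11111111000011111111111100001111
  ~c = 11110000111100001111000011110000
  ((c | ~b) & ~c) = 11110000000000001111000000000000
  ~e = 10101010101010101010101010101010
  (~e & d) = 00100010001000100010001000100010
  (((c | ~b) & ~c) | (~e & d)) = 11110010001000101111001000100010

(((c | ~b) & ~c) | (~e & d))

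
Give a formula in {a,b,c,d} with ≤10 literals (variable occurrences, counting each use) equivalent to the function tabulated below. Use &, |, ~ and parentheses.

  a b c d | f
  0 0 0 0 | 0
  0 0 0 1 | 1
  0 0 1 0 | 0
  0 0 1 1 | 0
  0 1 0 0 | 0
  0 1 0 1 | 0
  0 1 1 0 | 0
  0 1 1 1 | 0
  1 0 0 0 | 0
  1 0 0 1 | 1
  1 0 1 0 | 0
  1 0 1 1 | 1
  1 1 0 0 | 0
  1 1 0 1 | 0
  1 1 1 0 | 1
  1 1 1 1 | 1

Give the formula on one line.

  ~b = 1111000011110000
  (~b | c) = 1111001111110011
  (d & (~b | c)) = 0101000101010001
  (d | b) = 0101111101011111
  ~a = 1111111100000000
  ((d | b) | ~a) = 1111111101011111
  (c & ((d | b) | ~a)) = 0011001100010011
  ((d & (~b | c)) | (c & ((d | b) | ~a))) = 0111001101010011
  ~c = 1100110011001100
  (a | ~c) = 1100110011111111
  (((d & (~b | c)) | (c & ((d | b) | ~a))) & (a | ~c)) = 0100000001010011

(((d & (~b | c)) | (c & ((d | b) | ~a))) & (a | ~c))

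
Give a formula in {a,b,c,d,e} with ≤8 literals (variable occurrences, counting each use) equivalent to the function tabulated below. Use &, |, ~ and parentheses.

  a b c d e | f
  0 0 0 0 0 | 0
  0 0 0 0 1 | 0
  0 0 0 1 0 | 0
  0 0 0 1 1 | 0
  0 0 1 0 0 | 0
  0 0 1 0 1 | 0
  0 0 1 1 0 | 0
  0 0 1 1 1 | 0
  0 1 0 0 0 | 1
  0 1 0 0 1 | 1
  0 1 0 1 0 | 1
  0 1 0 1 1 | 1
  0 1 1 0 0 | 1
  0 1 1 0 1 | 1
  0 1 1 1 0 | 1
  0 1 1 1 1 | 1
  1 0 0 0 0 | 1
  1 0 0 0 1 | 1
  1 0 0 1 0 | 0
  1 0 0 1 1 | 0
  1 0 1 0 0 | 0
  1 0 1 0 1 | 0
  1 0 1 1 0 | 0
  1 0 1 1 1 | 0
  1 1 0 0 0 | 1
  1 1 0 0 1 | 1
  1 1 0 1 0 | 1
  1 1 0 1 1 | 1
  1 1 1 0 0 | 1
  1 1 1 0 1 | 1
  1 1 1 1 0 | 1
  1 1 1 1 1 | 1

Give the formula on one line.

  ~d = 11001100110011001100110011001100
  ~c = 11110000111100001111000011110000
  (~c | e) = 11110101111101011111010111110101
  (~d & (~c | e)) = 11000100110001001100010011000100
  (~c & a) = 00000000000000001111000011110000
  ((~d & (~c | e)) & (~c & a)) = 00000000000000001100000011000000
  (b | ((~d & (~c | e)) & (~c & a))) = 00000000111111111100000011111111

(b | ((~d & (~c | e)) & (~c & a)))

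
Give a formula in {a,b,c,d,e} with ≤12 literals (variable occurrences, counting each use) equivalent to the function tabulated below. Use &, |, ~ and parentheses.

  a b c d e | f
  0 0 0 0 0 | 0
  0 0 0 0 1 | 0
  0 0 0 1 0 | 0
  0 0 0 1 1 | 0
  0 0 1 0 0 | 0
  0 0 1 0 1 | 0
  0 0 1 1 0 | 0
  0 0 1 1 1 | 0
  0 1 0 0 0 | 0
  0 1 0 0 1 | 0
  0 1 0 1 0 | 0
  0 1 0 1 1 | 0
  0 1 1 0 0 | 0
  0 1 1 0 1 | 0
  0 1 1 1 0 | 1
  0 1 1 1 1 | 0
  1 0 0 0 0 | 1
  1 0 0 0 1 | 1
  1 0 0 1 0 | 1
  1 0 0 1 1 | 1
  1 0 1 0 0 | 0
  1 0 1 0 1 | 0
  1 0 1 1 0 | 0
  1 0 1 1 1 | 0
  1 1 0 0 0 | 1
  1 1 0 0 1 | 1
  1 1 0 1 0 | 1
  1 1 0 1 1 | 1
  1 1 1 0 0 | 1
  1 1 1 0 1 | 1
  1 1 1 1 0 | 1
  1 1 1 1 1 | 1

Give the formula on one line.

(((a | ~e) & ((a | c) & (d | a))) & ((a & ~c) | b))

  ~e = 10101010101010101010101010101010
  (a | ~e) = 10101010101010101111111111111111
  (a | c) = 00001111000011111111111111111111
  (d | a) = 00110011001100111111111111111111
  ((a | c) & (d | a)) = 00000011000000111111111111111111
  ((a | ~e) & ((a | c) & (d | a))) = 00000010000000101111111111111111
  ~c = 11110000111100001111000011110000
  (a & ~c) = 00000000000000001111000011110000
  ((a & ~c) | b) = 00000000111111111111000011111111
  (((a | ~e) & ((a | c) & (d | a))) & ((a & ~c) | b)) = 00000000000000101111000011111111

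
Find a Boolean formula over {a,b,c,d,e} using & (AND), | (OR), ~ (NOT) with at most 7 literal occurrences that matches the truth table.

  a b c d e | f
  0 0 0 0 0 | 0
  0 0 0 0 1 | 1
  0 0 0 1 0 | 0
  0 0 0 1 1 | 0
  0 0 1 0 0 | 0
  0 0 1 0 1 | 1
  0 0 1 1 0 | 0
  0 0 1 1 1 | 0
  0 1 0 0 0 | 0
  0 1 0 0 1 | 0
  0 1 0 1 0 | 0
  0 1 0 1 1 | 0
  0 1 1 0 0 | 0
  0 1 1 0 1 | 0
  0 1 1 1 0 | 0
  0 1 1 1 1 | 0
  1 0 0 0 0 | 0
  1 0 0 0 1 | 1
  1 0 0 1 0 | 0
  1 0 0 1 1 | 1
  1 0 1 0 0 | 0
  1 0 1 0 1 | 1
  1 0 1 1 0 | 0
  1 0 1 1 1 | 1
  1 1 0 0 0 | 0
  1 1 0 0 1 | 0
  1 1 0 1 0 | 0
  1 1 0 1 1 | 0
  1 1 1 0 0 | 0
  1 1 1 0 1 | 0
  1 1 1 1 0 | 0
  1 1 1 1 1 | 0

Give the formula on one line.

((~d | a) & (~b & e))

  ~d = 11001100110011001100110011001100
  (~d | a) = 11001100110011001111111111111111
  ~b = 11111111000000001111111100000000
  (~b & e) = 01010101000000000101010100000000
  ((~d | a) & (~b & e)) = 01000100000000000101010100000000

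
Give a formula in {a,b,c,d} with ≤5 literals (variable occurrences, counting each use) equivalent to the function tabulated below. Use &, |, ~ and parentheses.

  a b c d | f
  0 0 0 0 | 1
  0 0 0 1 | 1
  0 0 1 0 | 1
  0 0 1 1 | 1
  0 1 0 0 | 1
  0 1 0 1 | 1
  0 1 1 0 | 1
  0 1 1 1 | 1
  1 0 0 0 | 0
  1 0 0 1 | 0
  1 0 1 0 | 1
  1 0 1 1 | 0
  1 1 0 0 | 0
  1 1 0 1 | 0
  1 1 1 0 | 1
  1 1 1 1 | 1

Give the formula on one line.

  ~a = 1111111100000000
  ~d = 1010101010101010
  (~d | b) = 1010111110101111
  ((~d | b) & c) = 0010001100100011
  (~a | ((~d | b) & c)) = 1111111100100011

(~a | ((~d | b) & c))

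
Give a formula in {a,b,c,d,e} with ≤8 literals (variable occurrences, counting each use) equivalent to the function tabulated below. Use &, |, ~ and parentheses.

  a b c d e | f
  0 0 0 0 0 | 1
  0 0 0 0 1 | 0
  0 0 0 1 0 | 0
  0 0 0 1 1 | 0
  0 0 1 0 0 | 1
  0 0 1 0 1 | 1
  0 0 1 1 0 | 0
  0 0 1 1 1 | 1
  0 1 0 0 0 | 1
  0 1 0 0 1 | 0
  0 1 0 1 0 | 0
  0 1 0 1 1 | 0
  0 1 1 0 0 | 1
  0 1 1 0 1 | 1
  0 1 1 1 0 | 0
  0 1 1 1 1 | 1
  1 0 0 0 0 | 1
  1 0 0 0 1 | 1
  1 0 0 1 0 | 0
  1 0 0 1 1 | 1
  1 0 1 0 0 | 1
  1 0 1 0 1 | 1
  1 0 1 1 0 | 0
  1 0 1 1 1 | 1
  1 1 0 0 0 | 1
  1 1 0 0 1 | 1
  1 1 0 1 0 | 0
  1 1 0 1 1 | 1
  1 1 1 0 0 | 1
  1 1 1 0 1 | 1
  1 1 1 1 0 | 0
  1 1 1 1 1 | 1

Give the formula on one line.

  ~e = 10101010101010101010101010101010
  (~e | a) = 10101010101010101111111111111111
  ~d = 11001100110011001100110011001100
  ((~e | a) & ~d) = 10001000100010001100110011001100
  (e & c) = 00000101000001010000010100000101
  ~a = 11111111111111110000000000000000
  (~a | e) = 11111111111111110101010101010101
  ((~a | e) & a) = 00000000000000000101010101010101
  ((e & c) | ((~a | e) & a)) = 00000101000001010101010101010101
  (((~e | a) & ~d) | ((e & c) | ((~a | e) & a))) = 10001101100011011101110111011101

(((~e | a) & ~d) | ((e & c) | ((~a | e) & a)))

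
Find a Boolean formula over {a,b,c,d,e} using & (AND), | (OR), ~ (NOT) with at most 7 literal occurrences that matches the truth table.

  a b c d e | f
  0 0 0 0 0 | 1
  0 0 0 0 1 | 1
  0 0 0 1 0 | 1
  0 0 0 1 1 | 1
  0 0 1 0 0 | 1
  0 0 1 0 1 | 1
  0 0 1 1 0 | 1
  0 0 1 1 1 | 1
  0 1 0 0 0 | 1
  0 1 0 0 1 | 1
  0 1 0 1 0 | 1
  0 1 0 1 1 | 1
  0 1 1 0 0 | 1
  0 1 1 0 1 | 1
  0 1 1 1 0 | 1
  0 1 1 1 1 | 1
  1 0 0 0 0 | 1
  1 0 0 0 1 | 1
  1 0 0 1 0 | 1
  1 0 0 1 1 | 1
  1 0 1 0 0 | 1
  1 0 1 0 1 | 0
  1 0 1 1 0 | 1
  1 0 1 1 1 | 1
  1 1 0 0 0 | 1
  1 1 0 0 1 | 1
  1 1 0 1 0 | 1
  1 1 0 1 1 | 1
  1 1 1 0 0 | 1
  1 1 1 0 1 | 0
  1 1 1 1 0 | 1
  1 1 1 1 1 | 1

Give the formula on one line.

  ~c = 11110000111100001111000011110000
  ~e = 10101010101010101010101010101010
  (d | ~e) = 10111011101110111011101110111011
  ~a = 11111111111111110000000000000000
  ((d | ~e) | ~a) = 11111111111111111011101110111011
  (c & ((d | ~e) | ~a)) = 00001111000011110000101100001011
  (~c | (c & ((d | ~e) | ~a))) = 11111111111111111111101111111011

(~c | (c & ((d | ~e) | ~a)))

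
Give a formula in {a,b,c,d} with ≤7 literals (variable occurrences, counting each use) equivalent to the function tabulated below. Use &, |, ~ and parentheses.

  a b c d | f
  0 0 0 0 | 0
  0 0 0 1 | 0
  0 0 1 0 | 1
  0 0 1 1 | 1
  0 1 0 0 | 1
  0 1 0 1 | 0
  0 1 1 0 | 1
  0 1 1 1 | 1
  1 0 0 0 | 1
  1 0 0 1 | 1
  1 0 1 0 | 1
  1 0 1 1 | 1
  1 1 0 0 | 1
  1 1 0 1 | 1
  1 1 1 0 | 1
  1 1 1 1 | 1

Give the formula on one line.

(((~c & a) | c) | ((~d & ~c) & (b | a)))

  ~c = 1100110011001100
  (~c & a) = 0000000011001100
  ((~c & a) | c) = 0011001111111111
  ~d = 1010101010101010
  (~d & ~c) = 1000100010001000
  (b | a) = 0000111111111111
  ((~d & ~c) & (b | a)) = 0000100010001000
  (((~c & a) | c) | ((~d & ~c) & (b | a))) = 0011101111111111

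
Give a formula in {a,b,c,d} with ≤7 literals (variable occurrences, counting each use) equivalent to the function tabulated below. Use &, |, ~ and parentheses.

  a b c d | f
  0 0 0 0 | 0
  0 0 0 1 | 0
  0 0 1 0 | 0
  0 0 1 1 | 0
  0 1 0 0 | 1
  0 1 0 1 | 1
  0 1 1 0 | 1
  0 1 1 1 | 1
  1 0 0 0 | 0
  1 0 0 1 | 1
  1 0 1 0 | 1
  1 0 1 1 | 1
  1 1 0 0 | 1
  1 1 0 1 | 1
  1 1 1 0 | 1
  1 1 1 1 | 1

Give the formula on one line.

  (c | d) = 0111011101110111
  ((c | d) | b) = 0111111101111111
  ~b = 1111000011110000
  (~b & a) = 0000000011110000
  ((~b & a) | b) = 0000111111111111
  (((c | d) | b) & ((~b & a) | b)) = 0000111101111111

(((c | d) | b) & ((~b & a) | b))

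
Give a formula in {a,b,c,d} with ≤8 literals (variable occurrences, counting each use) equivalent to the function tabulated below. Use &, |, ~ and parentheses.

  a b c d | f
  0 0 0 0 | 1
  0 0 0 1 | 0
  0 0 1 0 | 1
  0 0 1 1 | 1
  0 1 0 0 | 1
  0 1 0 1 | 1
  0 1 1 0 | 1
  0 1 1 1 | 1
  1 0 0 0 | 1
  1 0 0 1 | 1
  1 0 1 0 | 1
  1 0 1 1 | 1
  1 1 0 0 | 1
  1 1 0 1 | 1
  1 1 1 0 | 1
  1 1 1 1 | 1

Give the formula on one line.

((~d | (d & b)) | (c | a))

  ~d = 1010101010101010
  (d & b) = 0000010100000101
  (~d | (d & b)) = 1010111110101111
  (c | a) = 0011001111111111
  ((~d | (d & b)) | (c | a)) = 1011111111111111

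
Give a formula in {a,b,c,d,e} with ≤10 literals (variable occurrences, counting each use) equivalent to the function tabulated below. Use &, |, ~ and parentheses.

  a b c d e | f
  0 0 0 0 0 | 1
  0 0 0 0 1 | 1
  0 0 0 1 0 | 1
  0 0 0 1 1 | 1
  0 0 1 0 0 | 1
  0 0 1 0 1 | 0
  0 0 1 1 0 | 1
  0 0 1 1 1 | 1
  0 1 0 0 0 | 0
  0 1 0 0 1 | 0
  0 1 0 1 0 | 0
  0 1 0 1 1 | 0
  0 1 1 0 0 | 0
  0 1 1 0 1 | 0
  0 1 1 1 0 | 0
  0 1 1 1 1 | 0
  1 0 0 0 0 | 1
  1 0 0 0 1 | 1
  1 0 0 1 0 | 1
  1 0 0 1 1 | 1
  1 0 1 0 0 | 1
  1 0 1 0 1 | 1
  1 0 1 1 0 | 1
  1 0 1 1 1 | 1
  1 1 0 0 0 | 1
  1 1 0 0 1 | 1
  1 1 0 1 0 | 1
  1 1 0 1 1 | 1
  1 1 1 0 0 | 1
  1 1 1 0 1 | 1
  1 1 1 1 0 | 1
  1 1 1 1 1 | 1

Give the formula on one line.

  ~b = 11111111000000001111111100000000
  ~c = 11110000111100001111000011110000
  (e & ~b) = 01010101000000000101010100000000
  (~c & (e & ~b)) = 01010000000000000101000000000000
  ~e = 10101010101010101010101010101010
  ((~c & (e & ~b)) | ~e) = 11111010101010101111101010101010
  (d | ((~c & (e & ~b)) | ~e)) = 11111011101110111111101110111011
  (~b & (d | ((~c & (e & ~b)) | ~e))) = 11111011000000001111101100000000
  ((~b & (d | ((~c & (e & ~b)) | ~e))) | a) = 11111011000000001111111111111111

((~b & (d | ((~c & (e & ~b)) | ~e))) | a)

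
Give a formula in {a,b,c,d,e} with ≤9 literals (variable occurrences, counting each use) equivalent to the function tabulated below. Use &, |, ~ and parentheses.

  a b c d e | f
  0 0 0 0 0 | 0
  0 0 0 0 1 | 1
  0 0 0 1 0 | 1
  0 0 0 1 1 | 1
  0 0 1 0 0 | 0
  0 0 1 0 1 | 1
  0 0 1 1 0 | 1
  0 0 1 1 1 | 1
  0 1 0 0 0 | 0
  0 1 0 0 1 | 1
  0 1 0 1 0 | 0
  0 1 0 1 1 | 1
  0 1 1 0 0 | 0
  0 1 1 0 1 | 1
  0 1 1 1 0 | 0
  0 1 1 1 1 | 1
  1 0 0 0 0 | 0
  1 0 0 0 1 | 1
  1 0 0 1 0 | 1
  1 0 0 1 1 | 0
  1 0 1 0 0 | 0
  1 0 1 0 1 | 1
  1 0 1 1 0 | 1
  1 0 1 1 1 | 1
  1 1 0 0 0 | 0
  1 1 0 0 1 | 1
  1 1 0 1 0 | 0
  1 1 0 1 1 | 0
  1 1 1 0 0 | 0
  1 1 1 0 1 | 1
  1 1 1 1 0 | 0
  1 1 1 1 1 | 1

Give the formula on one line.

  ~e = 10101010101010101010101010101010
  ~b = 11111111000000001111111100000000
  (~e & ~b) = 10101010000000001010101000000000
  ~d = 11001100110011001100110011001100
  ~a = 11111111111111110000000000000000
  (c | ~a) = 11111111111111110000111100001111
  ((c | ~a) & d) = 00110011001100110000001100000011
  (e & ((c | ~a) & d)) = 00010001000100010000000100000001
  (~d | (e & ((c | ~a) & d))) = 11011101110111011100110111001101
  ((~e & ~b) | (~d | (e & ((c | ~a) & d)))) = 11111111110111011110111111001101
  (e | d) = 01110111011101110111011101110111
  (((~e & ~b) | (~d | (e & ((c | ~a) & d)))) & (e | d)) = 01110111010101010110011101000101

(((~e & ~b) | (~d | (e & ((c | ~a) & d)))) & (e | d))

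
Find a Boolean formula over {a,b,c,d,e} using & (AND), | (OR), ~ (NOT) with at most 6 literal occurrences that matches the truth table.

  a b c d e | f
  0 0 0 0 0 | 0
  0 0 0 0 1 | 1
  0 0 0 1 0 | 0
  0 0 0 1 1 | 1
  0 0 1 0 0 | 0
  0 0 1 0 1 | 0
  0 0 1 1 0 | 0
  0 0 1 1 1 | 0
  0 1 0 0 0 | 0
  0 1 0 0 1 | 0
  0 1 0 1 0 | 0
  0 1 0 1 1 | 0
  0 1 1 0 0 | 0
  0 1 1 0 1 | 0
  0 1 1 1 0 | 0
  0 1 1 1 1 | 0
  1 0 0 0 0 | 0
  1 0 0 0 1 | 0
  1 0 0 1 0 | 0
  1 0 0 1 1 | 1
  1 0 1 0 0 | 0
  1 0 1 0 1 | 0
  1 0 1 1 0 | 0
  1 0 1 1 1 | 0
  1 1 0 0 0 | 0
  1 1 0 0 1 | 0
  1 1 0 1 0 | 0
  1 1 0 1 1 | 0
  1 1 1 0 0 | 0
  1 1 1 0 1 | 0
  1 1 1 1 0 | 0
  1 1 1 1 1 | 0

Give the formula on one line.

(e & ((~b & ~c) & (~a | d)))

  ~b = 11111111000000001111111100000000
  ~c = 11110000111100001111000011110000
  (~b & ~c) = 11110000000000001111000000000000
  ~a = 11111111111111110000000000000000
  (~a | d) = 11111111111111110011001100110011
  ((~b & ~c) & (~a | d)) = 11110000000000000011000000000000
  (e & ((~b & ~c) & (~a | d))) = 01010000000000000001000000000000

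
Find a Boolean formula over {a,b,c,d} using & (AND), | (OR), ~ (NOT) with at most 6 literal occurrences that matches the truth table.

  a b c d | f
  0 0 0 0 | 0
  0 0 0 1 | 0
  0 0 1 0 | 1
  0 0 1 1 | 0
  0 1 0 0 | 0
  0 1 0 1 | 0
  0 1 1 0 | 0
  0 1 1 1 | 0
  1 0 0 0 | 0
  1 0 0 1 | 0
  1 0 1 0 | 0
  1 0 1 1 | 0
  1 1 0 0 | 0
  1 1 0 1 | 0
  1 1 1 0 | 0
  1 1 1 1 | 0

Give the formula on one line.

  ~a = 1111111100000000
  ~b = 1111000011110000
  (~b & c) = 0011000000110000
  (~a & (~b & c)) = 0011000000000000
  ~d = 1010101010101010
  (a | ~b) = 1111000011111111
  (~d & (a | ~b)) = 1010000010101010
  ((~a & (~b & c)) & (~d & (a | ~b))) = 0010000000000000

((~a & (~b & c)) & (~d & (a | ~b)))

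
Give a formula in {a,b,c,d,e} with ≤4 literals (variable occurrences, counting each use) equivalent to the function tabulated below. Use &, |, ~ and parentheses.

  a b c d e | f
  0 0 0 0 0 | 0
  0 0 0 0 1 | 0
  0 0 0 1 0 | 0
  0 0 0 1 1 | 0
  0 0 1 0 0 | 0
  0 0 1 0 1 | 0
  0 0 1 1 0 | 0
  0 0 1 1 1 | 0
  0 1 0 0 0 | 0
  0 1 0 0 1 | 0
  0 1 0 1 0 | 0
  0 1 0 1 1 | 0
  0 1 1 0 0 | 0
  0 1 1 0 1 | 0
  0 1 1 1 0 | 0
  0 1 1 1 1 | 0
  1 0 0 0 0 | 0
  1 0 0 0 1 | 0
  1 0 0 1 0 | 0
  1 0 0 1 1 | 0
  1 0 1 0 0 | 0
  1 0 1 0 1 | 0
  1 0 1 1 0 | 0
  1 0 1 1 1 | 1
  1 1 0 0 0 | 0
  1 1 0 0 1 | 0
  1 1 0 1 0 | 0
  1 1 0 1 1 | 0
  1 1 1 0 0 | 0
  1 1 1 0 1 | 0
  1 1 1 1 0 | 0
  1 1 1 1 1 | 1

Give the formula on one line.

((e & d) & (c & a))

  (e & d) = 00010001000100010001000100010001
  (c & a) = 00000000000000000000111100001111
  ((e & d) & (c & a)) = 00000000000000000000000100000001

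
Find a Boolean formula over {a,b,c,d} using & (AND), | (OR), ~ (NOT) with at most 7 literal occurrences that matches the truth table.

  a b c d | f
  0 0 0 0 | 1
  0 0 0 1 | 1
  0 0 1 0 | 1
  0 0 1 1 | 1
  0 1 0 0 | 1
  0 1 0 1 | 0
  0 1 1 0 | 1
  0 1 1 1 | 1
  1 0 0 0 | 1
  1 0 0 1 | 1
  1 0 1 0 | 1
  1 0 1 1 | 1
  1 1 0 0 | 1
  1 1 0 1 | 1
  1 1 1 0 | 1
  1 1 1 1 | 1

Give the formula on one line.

((~b | (~d | c)) | (a & b))

  ~b = 1111000011110000
  ~d = 1010101010101010
  (~d | c) = 1011101110111011
  (~b | (~d | c)) = 1111101111111011
  (a & b) = 0000000000001111
  ((~b | (~d | c)) | (a & b)) = 1111101111111111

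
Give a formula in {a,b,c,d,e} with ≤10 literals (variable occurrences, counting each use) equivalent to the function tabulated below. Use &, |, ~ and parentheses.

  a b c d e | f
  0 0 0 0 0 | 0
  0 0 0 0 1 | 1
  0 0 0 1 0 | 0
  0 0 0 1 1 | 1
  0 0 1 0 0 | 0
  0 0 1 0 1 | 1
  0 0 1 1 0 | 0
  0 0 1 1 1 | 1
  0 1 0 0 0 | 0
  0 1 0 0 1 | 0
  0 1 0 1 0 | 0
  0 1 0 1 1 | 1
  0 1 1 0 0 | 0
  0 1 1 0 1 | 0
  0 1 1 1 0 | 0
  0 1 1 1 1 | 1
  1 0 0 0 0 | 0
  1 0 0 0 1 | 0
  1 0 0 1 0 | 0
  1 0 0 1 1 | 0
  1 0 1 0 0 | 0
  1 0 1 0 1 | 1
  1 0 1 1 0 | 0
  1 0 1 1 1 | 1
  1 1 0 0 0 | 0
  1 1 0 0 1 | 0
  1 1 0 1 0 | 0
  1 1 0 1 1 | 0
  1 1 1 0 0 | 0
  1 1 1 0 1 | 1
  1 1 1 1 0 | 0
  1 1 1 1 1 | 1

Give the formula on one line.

((((c | ~a) | (~c & ~e)) & e) & (a | (d | (~a & ~b))))

  ~a = 11111111111111110000000000000000
  (c | ~a) = 11111111111111110000111100001111
  ~c = 11110000111100001111000011110000
  ~e = 10101010101010101010101010101010
  (~c & ~e) = 10100000101000001010000010100000
  ((c | ~a) | (~c & ~e)) = 11111111111111111010111110101111
  (((c | ~a) | (~c & ~e)) & e) = 01010101010101010000010100000101
  ~b = 11111111000000001111111100000000
  (~a & ~b) = 11111111000000000000000000000000
  (d | (~a & ~b)) = 11111111001100110011001100110011
  (a | (d | (~a & ~b))) = 11111111001100111111111111111111
  ((((c | ~a) | (~c & ~e)) & e) & (a | (d | (~a & ~b)))) = 01010101000100010000010100000101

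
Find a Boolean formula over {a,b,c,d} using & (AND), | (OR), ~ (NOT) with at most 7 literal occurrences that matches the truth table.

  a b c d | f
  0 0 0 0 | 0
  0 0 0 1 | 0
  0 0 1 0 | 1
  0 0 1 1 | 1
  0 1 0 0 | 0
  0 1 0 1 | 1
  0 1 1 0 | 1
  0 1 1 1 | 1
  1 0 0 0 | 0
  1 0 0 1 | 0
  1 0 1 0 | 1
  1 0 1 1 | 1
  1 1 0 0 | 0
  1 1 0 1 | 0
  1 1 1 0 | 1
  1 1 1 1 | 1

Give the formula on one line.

(((~c & (~a & d)) & (d & b)) | c)

  ~c = 1100110011001100
  ~a = 1111111100000000
  (~a & d) = 0101010100000000
  (~c & (~a & d)) = 0100010000000000
  (d & b) = 0000010100000101
  ((~c & (~a & d)) & (d & b)) = 0000010000000000
  (((~c & (~a & d)) & (d & b)) | c) = 0011011100110011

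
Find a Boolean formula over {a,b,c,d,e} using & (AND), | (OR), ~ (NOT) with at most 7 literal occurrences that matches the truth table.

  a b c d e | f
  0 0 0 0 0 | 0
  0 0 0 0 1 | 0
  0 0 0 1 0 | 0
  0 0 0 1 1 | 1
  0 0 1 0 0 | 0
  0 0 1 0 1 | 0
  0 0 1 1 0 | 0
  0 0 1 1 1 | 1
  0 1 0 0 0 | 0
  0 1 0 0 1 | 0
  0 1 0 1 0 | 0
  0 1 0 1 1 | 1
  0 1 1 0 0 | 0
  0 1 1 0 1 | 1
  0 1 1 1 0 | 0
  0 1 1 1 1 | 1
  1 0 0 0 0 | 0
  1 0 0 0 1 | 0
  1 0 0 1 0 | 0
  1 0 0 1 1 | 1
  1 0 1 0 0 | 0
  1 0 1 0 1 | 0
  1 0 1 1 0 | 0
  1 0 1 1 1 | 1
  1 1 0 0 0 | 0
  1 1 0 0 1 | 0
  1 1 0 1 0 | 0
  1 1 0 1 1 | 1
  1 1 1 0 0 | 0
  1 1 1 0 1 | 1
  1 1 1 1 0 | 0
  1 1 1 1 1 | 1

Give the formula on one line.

  (b & c) = 00000000000011110000000000001111
  (d | (b & c)) = 00110011001111110011001100111111
  (e & (d | (b & c))) = 00010001000101010001000100010101

(e & (d | (b & c)))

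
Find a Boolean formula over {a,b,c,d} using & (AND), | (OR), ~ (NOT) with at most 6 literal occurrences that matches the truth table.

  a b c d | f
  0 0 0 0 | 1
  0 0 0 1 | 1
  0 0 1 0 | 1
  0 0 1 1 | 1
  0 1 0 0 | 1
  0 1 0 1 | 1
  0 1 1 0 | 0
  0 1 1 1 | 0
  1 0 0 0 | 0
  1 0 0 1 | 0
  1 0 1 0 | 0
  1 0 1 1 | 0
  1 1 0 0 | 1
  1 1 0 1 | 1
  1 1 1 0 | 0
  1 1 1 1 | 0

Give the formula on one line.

((~c | ~b) & (~a | b))

  ~c = 1100110011001100
  ~b = 1111000011110000
  (~c | ~b) = 1111110011111100
  ~a = 1111111100000000
  (~a | b) = 1111111100001111
  ((~c | ~b) & (~a | b)) = 1111110000001100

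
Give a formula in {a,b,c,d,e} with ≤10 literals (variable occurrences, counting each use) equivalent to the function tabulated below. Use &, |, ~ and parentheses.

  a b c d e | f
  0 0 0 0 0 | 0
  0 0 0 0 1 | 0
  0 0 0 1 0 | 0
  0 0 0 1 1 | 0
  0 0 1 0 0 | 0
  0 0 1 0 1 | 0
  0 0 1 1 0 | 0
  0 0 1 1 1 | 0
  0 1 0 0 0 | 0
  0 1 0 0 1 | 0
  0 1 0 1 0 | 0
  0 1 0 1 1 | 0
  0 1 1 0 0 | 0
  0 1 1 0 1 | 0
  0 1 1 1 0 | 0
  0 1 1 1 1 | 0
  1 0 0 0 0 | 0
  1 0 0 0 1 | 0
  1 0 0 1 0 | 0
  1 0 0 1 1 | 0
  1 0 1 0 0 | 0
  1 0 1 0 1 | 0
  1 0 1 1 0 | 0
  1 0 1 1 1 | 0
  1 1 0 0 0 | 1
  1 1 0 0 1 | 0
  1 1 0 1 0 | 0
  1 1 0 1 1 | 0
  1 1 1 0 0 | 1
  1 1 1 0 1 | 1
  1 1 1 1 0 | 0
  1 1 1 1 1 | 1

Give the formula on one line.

(a & ((~e | (e & (c & b))) & ((e | ~d) & b)))

  ~e = 10101010101010101010101010101010
  (c & b) = 00000000000011110000000000001111
  (e & (c & b)) = 00000000000001010000000000000101
  (~e | (e & (c & b))) = 10101010101011111010101010101111
  ~d = 11001100110011001100110011001100
  (e | ~d) = 11011101110111011101110111011101
  ((e | ~d) & b) = 00000000110111010000000011011101
  ((~e | (e & (c & b))) & ((e | ~d) & b)) = 00000000100011010000000010001101
  (a & ((~e | (e & (c & b))) & ((e | ~d) & b))) = 00000000000000000000000010001101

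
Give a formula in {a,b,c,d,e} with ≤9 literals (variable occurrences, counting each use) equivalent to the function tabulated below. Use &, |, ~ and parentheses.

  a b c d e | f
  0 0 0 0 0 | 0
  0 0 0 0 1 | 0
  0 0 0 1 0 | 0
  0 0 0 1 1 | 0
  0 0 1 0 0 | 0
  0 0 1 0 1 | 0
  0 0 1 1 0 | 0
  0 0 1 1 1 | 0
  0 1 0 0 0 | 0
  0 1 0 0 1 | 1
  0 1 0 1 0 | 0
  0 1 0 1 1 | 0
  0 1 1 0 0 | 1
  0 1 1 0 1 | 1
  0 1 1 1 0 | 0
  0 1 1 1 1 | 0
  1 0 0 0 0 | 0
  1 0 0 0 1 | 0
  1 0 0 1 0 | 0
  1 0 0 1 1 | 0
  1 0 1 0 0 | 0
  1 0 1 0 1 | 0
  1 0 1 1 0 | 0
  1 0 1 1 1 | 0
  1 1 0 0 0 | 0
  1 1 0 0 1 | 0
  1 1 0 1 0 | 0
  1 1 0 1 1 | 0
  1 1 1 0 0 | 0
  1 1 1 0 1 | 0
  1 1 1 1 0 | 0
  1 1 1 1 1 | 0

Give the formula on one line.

  (e & b) = 00000000010101010000000001010101
  (b & c) = 00000000000011110000000000001111
  ((e & b) | (b & c)) = 00000000010111110000000001011111
  ~d = 11001100110011001100110011001100
  ~a = 11111111111111110000000000000000
  (b | e) = 01010101111111110101010111111111
  (~a & (b | e)) = 01010101111111110000000000000000
  (~d & (~a & (b | e))) = 01000100110011000000000000000000
  (((e & b) | (b & c)) & (~d & (~a & (b | e)))) = 00000000010011000000000000000000

(((e & b) | (b & c)) & (~d & (~a & (b | e))))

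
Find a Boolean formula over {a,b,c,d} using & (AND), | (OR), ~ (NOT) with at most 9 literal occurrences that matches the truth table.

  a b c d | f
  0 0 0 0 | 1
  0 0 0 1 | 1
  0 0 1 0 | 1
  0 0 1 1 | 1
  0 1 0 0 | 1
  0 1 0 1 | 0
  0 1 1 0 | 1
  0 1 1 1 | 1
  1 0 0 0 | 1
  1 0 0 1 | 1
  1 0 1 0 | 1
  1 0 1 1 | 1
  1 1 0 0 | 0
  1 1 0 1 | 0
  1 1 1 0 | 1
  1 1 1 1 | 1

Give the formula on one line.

((~d & (~a | d)) | (~b | (c & b)))

  ~d = 1010101010101010
  ~a = 1111111100000000
  (~a | d) = 1111111101010101
  (~d & (~a | d)) = 1010101000000000
  ~b = 1111000011110000
  (c & b) = 0000001100000011
  (~b | (c & b)) = 1111001111110011
  ((~d & (~a | d)) | (~b | (c & b))) = 1111101111110011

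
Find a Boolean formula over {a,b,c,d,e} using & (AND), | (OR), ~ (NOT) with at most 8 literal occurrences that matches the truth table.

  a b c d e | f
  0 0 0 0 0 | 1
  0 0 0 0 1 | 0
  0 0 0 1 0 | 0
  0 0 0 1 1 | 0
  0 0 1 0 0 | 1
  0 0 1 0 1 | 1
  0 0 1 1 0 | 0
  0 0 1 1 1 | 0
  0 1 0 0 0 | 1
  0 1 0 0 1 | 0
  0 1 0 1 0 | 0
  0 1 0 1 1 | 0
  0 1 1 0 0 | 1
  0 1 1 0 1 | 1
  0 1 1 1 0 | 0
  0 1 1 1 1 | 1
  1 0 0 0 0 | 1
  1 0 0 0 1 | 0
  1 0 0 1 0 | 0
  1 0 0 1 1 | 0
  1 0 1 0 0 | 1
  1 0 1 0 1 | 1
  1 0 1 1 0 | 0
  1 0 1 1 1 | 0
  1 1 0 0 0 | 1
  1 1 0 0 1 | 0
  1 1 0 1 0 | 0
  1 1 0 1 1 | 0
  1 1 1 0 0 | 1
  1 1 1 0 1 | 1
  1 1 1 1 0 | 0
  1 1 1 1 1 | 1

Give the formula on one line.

  ~d = 11001100110011001100110011001100
  ~e = 10101010101010101010101010101010
  (~e | d) = 10111011101110111011101110111011
  ((~e | d) | c) = 10111111101111111011111110111111
  (~d & ((~e | d) | c)) = 10001100100011001000110010001100
  (e & d) = 00010001000100010001000100010001
  ((e & d) & b) = 00000000000100010000000000010001
  (((e & d) & b) & c) = 00000000000000010000000000000001
  ((~d & ((~e | d) | c)) | (((e & d) & b) & c)) = 10001100100011011000110010001101

((~d & ((~e | d) | c)) | (((e & d) & b) & c))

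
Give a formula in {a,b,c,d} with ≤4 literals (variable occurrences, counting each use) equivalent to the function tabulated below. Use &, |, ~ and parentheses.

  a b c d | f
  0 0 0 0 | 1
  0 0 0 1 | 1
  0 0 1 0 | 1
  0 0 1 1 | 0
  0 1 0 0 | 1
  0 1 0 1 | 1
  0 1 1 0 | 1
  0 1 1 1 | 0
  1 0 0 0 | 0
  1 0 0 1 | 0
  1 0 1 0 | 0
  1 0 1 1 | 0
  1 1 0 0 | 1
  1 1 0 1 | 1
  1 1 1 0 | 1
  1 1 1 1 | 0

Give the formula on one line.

((~d | ~c) & (~a | b))

  ~d = 1010101010101010
  ~c = 1100110011001100
  (~d | ~c) = 1110111011101110
  ~a = 1111111100000000
  (~a | b) = 1111111100001111
  ((~d | ~c) & (~a | b)) = 1110111000001110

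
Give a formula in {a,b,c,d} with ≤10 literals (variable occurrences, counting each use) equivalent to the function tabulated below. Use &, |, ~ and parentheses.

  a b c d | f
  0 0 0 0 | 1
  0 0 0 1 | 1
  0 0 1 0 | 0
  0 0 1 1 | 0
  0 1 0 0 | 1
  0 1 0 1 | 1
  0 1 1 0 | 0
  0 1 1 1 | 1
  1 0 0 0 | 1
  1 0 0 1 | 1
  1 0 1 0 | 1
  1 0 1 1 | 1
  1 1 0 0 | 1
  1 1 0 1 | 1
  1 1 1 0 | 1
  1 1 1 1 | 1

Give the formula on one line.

((a | ((d | ~b) & b)) | ((a & c) | ~c))

  ~b = 1111000011110000
  (d | ~b) = 1111010111110101
  ((d | ~b) & b) = 0000010100000101
  (a | ((d | ~b) & b)) = 0000010111111111
  (a & c) = 0000000000110011
  ~c = 1100110011001100
  ((a & c) | ~c) = 1100110011111111
  ((a | ((d | ~b) & b)) | ((a & c) | ~c)) = 1100110111111111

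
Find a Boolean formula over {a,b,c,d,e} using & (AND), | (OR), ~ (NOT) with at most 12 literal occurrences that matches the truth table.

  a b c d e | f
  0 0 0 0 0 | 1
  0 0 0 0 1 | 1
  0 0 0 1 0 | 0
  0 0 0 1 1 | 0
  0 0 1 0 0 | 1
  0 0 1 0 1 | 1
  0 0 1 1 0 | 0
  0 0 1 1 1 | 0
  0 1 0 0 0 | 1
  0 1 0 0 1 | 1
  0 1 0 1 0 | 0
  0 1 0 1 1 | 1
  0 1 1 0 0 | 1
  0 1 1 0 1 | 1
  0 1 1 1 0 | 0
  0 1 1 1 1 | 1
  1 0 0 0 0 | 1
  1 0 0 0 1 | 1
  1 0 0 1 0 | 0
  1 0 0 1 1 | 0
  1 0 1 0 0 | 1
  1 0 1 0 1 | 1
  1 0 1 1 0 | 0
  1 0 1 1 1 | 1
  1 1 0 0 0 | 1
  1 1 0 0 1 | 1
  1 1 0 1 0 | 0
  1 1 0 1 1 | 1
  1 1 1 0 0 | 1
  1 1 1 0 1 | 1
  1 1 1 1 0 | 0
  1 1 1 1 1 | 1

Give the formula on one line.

(~d | ((b | (((e | ~b) & c) & (a & d))) & (e | ~d)))

  ~d = 11001100110011001100110011001100
  ~b = 11111111000000001111111100000000
  (e | ~b) = 11111111010101011111111101010101
  ((e | ~b) & c) = 00001111000001010000111100000101
  (a & d) = 00000000000000000011001100110011
  (((e | ~b) & c) & (a & d)) = 00000000000000000000001100000001
  (b | (((e | ~b) & c) & (a & d))) = 00000000111111110000001111111111
  (e | ~d) = 11011101110111011101110111011101
  ((b | (((e | ~b) & c) & (a & d))) & (e | ~d)) = 00000000110111010000000111011101
  (~d | ((b | (((e | ~b) & c) & (a & d))) & (e | ~d))) = 11001100110111011100110111011101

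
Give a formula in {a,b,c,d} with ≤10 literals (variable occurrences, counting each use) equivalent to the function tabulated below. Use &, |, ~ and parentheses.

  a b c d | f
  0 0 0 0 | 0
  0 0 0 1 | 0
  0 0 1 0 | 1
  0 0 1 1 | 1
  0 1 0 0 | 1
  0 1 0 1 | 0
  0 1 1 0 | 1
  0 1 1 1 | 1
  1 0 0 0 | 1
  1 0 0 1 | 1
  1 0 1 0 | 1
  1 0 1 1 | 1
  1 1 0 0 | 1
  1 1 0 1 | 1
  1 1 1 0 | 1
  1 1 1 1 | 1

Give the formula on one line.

(((d & (c | a)) | ~d) & ((c | (~b & a)) | b))

  (c | a) = 0011001111111111
  (d & (c | a)) = 0001000101010101
  ~d = 1010101010101010
  ((d & (c | a)) | ~d) = 1011101111111111
  ~b = 1111000011110000
  (~b & a) = 0000000011110000
  (c | (~b & a)) = 0011001111110011
  ((c | (~b & a)) | b) = 0011111111111111
  (((d & (c | a)) | ~d) & ((c | (~b & a)) | b)) = 0011101111111111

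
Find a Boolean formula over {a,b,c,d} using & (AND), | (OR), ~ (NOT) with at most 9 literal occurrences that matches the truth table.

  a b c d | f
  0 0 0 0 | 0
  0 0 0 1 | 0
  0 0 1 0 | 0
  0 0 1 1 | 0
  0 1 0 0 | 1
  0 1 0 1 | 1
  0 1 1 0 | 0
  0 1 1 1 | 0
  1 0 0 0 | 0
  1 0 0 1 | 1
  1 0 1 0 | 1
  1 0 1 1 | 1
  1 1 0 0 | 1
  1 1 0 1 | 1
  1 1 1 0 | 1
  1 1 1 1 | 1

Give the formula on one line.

  (b | c) = 0011111100111111
  (a & (b | c)) = 0000000000111111
  ~c = 1100110011001100
  (d & ~c) = 0100010001000100
  ((d & ~c) | c) = 0111011101110111
  (((d & ~c) | c) & a) = 0000000001110111
  ((a & (b | c)) | (((d & ~c) | c) & a)) = 0000000001111111
  (b & ~c) = 0000110000001100
  (((a & (b | c)) | (((d & ~c) | c) & a)) | (b & ~c)) = 0000110001111111

(((a & (b | c)) | (((d & ~c) | c) & a)) | (b & ~c))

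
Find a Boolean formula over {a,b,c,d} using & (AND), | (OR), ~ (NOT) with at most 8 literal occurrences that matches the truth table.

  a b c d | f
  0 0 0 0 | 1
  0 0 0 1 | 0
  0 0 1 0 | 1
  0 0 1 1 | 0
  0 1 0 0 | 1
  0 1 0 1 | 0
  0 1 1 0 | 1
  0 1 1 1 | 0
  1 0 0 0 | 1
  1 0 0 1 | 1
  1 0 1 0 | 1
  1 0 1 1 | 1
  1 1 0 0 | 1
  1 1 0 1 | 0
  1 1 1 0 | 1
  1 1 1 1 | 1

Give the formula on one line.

((a & ~b) | ((c & a) | ~d))

  ~b = 1111000011110000
  (a & ~b) = 0000000011110000
  (c & a) = 0000000000110011
  ~d = 1010101010101010
  ((c & a) | ~d) = 1010101010111011
  ((a & ~b) | ((c & a) | ~d)) = 1010101011111011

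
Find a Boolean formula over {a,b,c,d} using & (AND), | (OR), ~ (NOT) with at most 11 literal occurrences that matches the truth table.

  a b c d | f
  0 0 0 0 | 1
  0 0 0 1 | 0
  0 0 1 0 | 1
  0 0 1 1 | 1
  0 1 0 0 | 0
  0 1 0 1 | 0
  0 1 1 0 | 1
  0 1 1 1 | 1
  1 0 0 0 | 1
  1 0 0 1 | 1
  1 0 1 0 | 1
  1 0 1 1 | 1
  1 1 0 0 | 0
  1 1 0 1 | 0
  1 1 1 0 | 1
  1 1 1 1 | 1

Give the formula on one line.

((((b & d) & (~c & ~a)) | (c | ~b)) & ((c | ~d) | a))

  (b & d) = 0000010100000101
  ~c = 1100110011001100
  ~a = 1111111100000000
  (~c & ~a) = 1100110000000000
  ((b & d) & (~c & ~a)) = 0000010000000000
  ~b = 1111000011110000
  (c | ~b) = 1111001111110011
  (((b & d) & (~c & ~a)) | (c | ~b)) = 1111011111110011
  ~d = 1010101010101010
  (c | ~d) = 1011101110111011
  ((c | ~d) | a) = 1011101111111111
  ((((b & d) & (~c & ~a)) | (c | ~b)) & ((c | ~d) | a)) = 1011001111110011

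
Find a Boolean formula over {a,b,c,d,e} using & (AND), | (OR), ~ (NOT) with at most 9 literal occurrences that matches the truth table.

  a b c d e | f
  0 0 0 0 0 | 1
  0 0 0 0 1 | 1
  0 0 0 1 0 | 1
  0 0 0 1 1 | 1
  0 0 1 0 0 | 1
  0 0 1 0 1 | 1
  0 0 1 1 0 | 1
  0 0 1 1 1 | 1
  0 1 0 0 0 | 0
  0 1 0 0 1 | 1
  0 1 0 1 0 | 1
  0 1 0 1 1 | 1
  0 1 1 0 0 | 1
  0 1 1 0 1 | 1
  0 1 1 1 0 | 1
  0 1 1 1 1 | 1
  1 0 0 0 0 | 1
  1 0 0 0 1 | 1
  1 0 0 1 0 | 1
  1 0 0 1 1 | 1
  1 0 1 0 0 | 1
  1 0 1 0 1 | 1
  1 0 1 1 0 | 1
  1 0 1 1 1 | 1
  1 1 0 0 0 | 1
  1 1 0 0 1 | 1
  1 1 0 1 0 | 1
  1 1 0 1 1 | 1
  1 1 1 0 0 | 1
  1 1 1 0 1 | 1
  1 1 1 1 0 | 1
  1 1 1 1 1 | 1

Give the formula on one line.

((e | ~b) | (c | (((e | d) | (c | (e | a))) & ~e)))

  ~b = 11111111000000001111111100000000
  (e | ~b) = 11111111010101011111111101010101
  (e | d) = 01110111011101110111011101110111
  (e | a) = 01010101010101011111111111111111
  (c | (e | a)) = 01011111010111111111111111111111
  ((e | d) | (c | (e | a))) = 01111111011111111111111111111111
  ~e = 10101010101010101010101010101010
  (((e | d) | (c | (e | a))) & ~e) = 00101010001010101010101010101010
  (c | (((e | d) | (c | (e | a))) & ~e)) = 00101111001011111010111110101111
  ((e | ~b) | (c | (((e | d) | (c | (e | a))) & ~e))) = 11111111011111111111111111111111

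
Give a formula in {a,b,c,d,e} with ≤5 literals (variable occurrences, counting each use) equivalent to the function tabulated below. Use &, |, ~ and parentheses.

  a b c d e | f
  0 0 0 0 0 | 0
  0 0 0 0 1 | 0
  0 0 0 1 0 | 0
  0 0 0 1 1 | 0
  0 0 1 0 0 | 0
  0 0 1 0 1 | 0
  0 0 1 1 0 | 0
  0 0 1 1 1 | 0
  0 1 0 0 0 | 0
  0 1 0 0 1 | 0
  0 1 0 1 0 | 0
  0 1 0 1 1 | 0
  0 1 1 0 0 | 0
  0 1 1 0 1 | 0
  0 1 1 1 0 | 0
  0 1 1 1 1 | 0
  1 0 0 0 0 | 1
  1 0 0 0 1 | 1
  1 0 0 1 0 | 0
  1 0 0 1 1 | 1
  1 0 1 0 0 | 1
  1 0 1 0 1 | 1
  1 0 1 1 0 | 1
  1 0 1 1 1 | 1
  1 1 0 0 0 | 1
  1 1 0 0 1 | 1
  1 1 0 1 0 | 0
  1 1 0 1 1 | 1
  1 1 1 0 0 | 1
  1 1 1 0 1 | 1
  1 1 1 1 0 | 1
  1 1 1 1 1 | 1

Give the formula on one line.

  ~d = 11001100110011001100110011001100
  (e | ~d) = 11011101110111011101110111011101
  ((e | ~d) & a) = 00000000000000001101110111011101
  (c | ((e | ~d) & a)) = 00001111000011111101111111011111
  ((c | ((e | ~d) & a)) & a) = 00000000000000001101111111011111

((c | ((e | ~d) & a)) & a)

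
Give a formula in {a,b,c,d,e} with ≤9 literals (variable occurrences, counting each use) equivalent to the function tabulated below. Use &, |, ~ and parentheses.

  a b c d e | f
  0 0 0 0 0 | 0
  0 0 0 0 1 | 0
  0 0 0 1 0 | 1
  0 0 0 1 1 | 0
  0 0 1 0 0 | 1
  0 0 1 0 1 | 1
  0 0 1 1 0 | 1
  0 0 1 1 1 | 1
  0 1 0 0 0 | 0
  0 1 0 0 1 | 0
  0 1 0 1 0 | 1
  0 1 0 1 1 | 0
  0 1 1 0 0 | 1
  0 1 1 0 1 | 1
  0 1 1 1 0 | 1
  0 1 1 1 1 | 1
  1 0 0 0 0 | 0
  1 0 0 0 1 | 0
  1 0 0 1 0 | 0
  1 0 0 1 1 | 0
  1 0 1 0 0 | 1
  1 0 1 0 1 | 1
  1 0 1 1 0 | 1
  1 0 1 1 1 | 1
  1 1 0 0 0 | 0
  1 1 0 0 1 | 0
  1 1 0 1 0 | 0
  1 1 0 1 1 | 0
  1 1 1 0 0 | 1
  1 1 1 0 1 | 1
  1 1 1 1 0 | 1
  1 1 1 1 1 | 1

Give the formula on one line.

  (b & a) = 00000000000000000000000011111111
  ~e = 10101010101010101010101010101010
  (~e & d) = 00100010001000100010001000100010
  (c | (~e & d)) = 00101111001011110010111100101111
  ((b & a) | (c | (~e & d))) = 00101111001011110010111111111111
  ~a = 11111111111111110000000000000000
  (c | ~a) = 11111111111111110000111100001111
  (((b & a) | (c | (~e & d))) & (c | ~a)) = 00101111001011110000111100001111

(((b & a) | (c | (~e & d))) & (c | ~a))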